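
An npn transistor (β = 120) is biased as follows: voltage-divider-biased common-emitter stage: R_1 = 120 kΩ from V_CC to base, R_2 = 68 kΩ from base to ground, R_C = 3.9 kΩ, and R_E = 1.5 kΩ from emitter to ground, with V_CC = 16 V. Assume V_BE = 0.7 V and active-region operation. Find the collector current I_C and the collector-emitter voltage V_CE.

I_C ≈ 2.7 mA, V_CE ≈ 1.3 V

Thevenize the base divider: V_Th = V_CC·R_2/(R_1+R_2) = 16×68/188 = 5.79 V, R_Th = R_1‖R_2 = 43.4 kΩ.
Base-emitter loop: V_Th = I_B·R_Th + V_BE + (β+1)I_B·R_E, so I_B = (5.79 − 0.7) / (43.4 + 121×1.5) = 0.0226 mA.
I_C = β·I_B = 120×0.0226 = 2.71 mA, and I_E = (β+1)I_B = 2.74 mA.
V_CE = V_CC − I_C·R_C − I_E·R_E = 16 − 2.71×3.9 − 2.74×1.5 = 1.31 V.
V_CE = 1.31 V > 0.2 V confirms active-region operation.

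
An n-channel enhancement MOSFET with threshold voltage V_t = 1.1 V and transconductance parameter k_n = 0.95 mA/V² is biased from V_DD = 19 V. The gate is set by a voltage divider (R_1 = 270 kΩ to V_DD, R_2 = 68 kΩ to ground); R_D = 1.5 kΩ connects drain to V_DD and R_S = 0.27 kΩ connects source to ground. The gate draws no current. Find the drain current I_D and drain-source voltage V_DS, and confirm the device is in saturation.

V_G = V_DD·R_2/(R_1+R_2) = 19×68/338 = 3.82 V.
Assume saturation: I_D = (k_n/2)(V_GS − V_t)² with V_GS = V_G − I_D·R_S = 3.82 − 0.27·I_D.
Substituting gives 0.0346·I_D² − 1.7·I_D + 3.52 = 0, with roots I_D = 2.17 or 46.9 mA.
The root I_D = 46.9 mA gives V_GS = -8.83 V ≤ V_t, so take I_D = 2.17 mA.
Then V_GS = 3.24 V and V_DS = V_DD − I_D(R_D+R_S) = 19 − 2.17×1.77 = 15.2 V.
Saturation requires V_DS ≥ V_GS − V_t = 2.14 V; 15.2 ≥ 2.14 ✓.

I_D ≈ 2.2 mA, V_DS ≈ 15 V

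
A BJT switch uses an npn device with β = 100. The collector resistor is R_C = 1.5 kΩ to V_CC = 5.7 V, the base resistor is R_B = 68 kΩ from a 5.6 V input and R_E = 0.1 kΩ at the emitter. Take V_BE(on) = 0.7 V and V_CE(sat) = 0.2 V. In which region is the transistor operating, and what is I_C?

saturation; I_C ≈ 3.4 mA

Assume active: I_B = (5.6 − 0.7)/(68 + 101×0.1) = 0.0627 mA, I_C = β·I_B = 6.27 mA.
Then V_CE = 5.7 − 6.27×1.5 − 6.34×0.1 = -4.34 V < 0.2 V — the active assumption fails.
Re-solve with V_CE = 0.2 V. KCL at the emitter: V_E/R_E = (V_BB−0.7−V_E)/R_B + (V_CC−0.2−V_E)/R_C, giving V_E = 0.35 V.
I_C = (V_CC − 0.2 − V_E)/R_C = (5.5 − 0.35)/1.5 = 3.43 mA.
Check: I_B = (4.9 − 0.35)/68 = 0.0669 mA, and β·I_B = 6.69 mA > I_C, confirming saturation.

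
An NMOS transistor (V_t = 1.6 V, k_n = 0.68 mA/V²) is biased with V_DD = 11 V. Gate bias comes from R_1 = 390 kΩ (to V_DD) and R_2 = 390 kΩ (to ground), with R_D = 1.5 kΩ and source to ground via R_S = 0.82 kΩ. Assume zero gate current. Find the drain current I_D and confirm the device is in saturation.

I_D ≈ 1.9 mA

V_G = V_DD·R_2/(R_1+R_2) = 11×390/780 = 5.5 V.
Assume saturation: I_D = (k_n/2)(V_GS − V_t)² with V_GS = V_G − I_D·R_S = 5.5 − 0.82·I_D.
Substituting gives 0.229·I_D² − 3.17·I_D + 5.17 = 0, with roots I_D = 1.88 or 12 mA.
The root I_D = 12 mA gives V_GS = -4.34 V ≤ V_t, so take I_D = 1.88 mA.
Then V_GS = 3.95 V and V_DS = V_DD − I_D(R_D+R_S) = 11 − 1.88×2.32 = 6.63 V.
Saturation requires V_DS ≥ V_GS − V_t = 2.35 V; 6.63 ≥ 2.35 ✓.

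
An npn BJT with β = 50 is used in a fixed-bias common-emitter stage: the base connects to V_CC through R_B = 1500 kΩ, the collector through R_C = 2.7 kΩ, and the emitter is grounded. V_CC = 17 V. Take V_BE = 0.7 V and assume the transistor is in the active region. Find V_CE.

Base loop: V_CC = I_B·R_B + V_BE, so I_B = (17 − 0.7)/1500 kΩ = 0.0109 mA.
In the active region I_C = β·I_B = 50 × 0.0109 = 0.543 mA.
Collector loop: V_CE = V_CC − I_C·R_C = 17 − 0.543×2.7 = 15.5 V.
Since V_CE = 15.5 V > V_CE(sat) ≈ 0.2 V, the transistor is in the active region as assumed.

V_CE ≈ 16 V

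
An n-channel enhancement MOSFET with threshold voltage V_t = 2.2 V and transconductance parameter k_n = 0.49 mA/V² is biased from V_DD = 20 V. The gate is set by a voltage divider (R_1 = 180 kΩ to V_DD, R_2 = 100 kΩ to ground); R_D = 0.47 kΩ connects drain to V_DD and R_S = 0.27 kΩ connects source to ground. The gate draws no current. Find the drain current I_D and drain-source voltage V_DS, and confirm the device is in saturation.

V_G = V_DD·R_2/(R_1+R_2) = 20×100/280 = 7.14 V.
Assume saturation: I_D = (k_n/2)(V_GS − V_t)² with V_GS = V_G − I_D·R_S = 7.14 − 0.27·I_D.
Substituting gives 0.0179·I_D² − 1.65·I_D + 5.99 = 0, with roots I_D = 3.77 or 88.8 mA.
The root I_D = 88.8 mA gives V_GS = -16.8 V ≤ V_t, so take I_D = 3.77 mA.
Then V_GS = 6.12 V and V_DS = V_DD − I_D(R_D+R_S) = 20 − 3.77×0.74 = 17.2 V.
Saturation requires V_DS ≥ V_GS − V_t = 3.92 V; 17.2 ≥ 3.92 ✓.

I_D ≈ 3.8 mA, V_DS ≈ 17 V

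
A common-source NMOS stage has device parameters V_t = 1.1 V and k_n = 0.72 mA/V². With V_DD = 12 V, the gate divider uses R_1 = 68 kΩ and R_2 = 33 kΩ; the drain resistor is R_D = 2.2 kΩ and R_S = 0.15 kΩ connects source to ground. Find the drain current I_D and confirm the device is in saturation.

I_D ≈ 2.2 mA

V_G = V_DD·R_2/(R_1+R_2) = 12×33/101 = 3.92 V.
Assume saturation: I_D = (k_n/2)(V_GS − V_t)² with V_GS = V_G − I_D·R_S = 3.92 − 0.15·I_D.
Substituting gives 0.0081·I_D² − 1.3·I_D + 2.86 = 0, with roots I_D = 2.23 or 159 mA.
The root I_D = 159 mA gives V_GS = -19.9 V ≤ V_t, so take I_D = 2.23 mA.
Then V_GS = 3.59 V and V_DS = V_DD − I_D(R_D+R_S) = 12 − 2.23×2.35 = 6.77 V.
Saturation requires V_DS ≥ V_GS − V_t = 2.49 V; 6.77 ≥ 2.49 ✓.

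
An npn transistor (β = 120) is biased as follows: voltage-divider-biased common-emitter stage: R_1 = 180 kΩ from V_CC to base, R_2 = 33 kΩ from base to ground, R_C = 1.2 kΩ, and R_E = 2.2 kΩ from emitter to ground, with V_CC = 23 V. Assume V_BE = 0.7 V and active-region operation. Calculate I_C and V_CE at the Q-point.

Thevenize the base divider: V_Th = V_CC·R_2/(R_1+R_2) = 23×33/213 = 3.56 V, R_Th = R_1‖R_2 = 27.9 kΩ.
Base-emitter loop: V_Th = I_B·R_Th + V_BE + (β+1)I_B·R_E, so I_B = (3.56 − 0.7) / (27.9 + 121×2.2) = 0.00974 mA.
I_C = β·I_B = 120×0.00974 = 1.17 mA, and I_E = (β+1)I_B = 1.18 mA.
V_CE = V_CC − I_C·R_C − I_E·R_E = 23 − 1.17×1.2 − 1.18×2.2 = 19 V.
V_CE = 19 V > 0.2 V confirms active-region operation.

I_C ≈ 1.2 mA, V_CE ≈ 19 V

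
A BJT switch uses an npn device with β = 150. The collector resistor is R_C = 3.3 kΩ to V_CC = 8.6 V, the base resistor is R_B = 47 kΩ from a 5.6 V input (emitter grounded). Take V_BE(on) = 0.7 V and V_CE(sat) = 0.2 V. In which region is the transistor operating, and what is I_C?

saturation; I_C ≈ 2.5 mA

Assume active: I_B = (5.6 − 0.7)/47 = 0.104 mA, giving I_C = β·I_B = 15.6 mA.
But then V_CE = 8.6 − 15.6×3.3 = -43 V < V_CE(sat) = 0.2 V — impossible in the active region.
So the transistor is saturated. With V_CE = 0.2 V, I_C = (V_CC − 0.2)/R_C = 8.4/3.3 = 2.55 mA.
Check: β·I_B = 15.6 mA > I_C = 2.55 mA, confirming saturation.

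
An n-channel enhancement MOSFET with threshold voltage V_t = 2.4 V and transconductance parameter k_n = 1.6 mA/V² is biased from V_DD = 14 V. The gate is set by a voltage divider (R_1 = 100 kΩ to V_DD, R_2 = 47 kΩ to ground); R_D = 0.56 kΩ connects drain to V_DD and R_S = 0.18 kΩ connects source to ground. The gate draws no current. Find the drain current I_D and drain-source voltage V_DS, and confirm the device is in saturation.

I_D ≈ 2.2 mA, V_DS ≈ 12 V

V_G = V_DD·R_2/(R_1+R_2) = 14×47/147 = 4.48 V.
Assume saturation: I_D = (k_n/2)(V_GS − V_t)² with V_GS = V_G − I_D·R_S = 4.48 − 0.18·I_D.
Substituting gives 0.0259·I_D² − 1.6·I_D + 3.45 = 0, with roots I_D = 2.24 or 59.4 mA.
The root I_D = 59.4 mA gives V_GS = -6.22 V ≤ V_t, so take I_D = 2.24 mA.
Then V_GS = 4.07 V and V_DS = V_DD − I_D(R_D+R_S) = 14 − 2.24×0.74 = 12.3 V.
Saturation requires V_DS ≥ V_GS − V_t = 1.67 V; 12.3 ≥ 1.67 ✓.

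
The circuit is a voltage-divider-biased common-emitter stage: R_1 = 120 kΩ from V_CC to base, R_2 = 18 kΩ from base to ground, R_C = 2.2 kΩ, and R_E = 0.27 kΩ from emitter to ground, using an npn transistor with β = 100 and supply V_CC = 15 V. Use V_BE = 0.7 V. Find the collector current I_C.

Thevenize the base divider: V_Th = V_CC·R_2/(R_1+R_2) = 15×18/138 = 1.96 V, R_Th = R_1‖R_2 = 15.7 kΩ.
Base-emitter loop: V_Th = I_B·R_Th + V_BE + (β+1)I_B·R_E, so I_B = (1.96 − 0.7) / (15.7 + 101×0.27) = 0.0293 mA.
I_C = β·I_B = 100×0.0293 = 2.93 mA, and I_E = (β+1)I_B = 2.96 mA.
V_CE = V_CC − I_C·R_C − I_E·R_E = 15 − 2.93×2.2 − 2.96×0.27 = 7.76 V.
V_CE = 7.76 V > 0.2 V confirms active-region operation.

I_C ≈ 2.9 mA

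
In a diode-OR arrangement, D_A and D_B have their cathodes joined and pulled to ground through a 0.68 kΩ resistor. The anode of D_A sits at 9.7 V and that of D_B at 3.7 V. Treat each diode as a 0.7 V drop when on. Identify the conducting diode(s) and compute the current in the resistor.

Assume both conduct. Then node N would need to be at both 9.7−0.7 = 9 V and 3.7−0.7 = 3 V, which is impossible.
Assume only D_A conducts: V_N = 9.7 − 0.7 = 9 V, so I_R = 9/0.68 = 13.2 mA.
Check D_B: its anode-to-cathode voltage is 3.7 − 9 = -5.3 V < 0.7 V, so it is off. The assumption is consistent.

Only D_A conducts; I_R ≈ 13 mA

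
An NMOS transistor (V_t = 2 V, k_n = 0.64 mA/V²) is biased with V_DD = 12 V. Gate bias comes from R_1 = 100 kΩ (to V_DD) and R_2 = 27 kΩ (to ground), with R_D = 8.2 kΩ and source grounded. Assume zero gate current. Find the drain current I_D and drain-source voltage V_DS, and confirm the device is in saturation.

I_D ≈ 0.097 mA, V_DS ≈ 11 V

V_G = V_DD·R_2/(R_1+R_2) = 12×27/127 = 2.55 V. With the source grounded, V_GS = V_G = 2.55 V.
Assume saturation: I_D = (k_n/2)(V_GS − V_t)² = (0.64/2)×(2.55 − 2)² = 0.32×0.551² = 0.0972 mA.
V_DS = V_DD − I_D·R_D = 12 − 0.0972×8.2 = 11.2 V.
Saturation requires V_DS ≥ V_GS − V_t = 0.551 V; 11.2 ≥ 0.551 ✓.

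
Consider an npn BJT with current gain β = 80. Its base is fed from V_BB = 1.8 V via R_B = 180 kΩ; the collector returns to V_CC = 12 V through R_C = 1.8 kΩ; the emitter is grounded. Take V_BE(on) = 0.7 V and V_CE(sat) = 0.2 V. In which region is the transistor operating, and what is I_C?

active; I_C ≈ 0.49 mA

Assume active. Base-emitter loop: I_B = (V_BB − V_BE)/R_B = (1.8 − 0.7)/180 = 0.00611 mA.
I_C = β·I_B = 80×0.00611 = 0.489 mA.
V_CE = V_CC − I_C·R_C = 12 − 0.489×1.8 = 11.1 V > V_CE(sat), so the active-region assumption holds.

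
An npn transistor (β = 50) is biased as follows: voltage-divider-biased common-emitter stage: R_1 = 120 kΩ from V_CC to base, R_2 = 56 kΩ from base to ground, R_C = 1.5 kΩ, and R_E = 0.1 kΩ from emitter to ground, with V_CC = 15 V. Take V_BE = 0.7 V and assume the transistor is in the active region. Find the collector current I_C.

I_C ≈ 4.7 mA

Thevenize the base divider: V_Th = V_CC·R_2/(R_1+R_2) = 15×56/176 = 4.77 V, R_Th = R_1‖R_2 = 38.2 kΩ.
Base-emitter loop: V_Th = I_B·R_Th + V_BE + (β+1)I_B·R_E, so I_B = (4.77 − 0.7) / (38.2 + 51×0.1) = 0.0941 mA.
I_C = β·I_B = 50×0.0941 = 4.7 mA, and I_E = (β+1)I_B = 4.8 mA.
V_CE = V_CC − I_C·R_C − I_E·R_E = 15 − 4.7×1.5 − 4.8×0.1 = 7.46 V.
V_CE = 7.46 V > 0.2 V confirms active-region operation.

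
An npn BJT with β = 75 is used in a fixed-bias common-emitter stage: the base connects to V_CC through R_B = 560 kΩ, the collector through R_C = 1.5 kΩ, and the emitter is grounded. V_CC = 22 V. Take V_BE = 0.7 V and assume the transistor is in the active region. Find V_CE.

Base loop: V_CC = I_B·R_B + V_BE, so I_B = (22 − 0.7)/560 kΩ = 0.038 mA.
In the active region I_C = β·I_B = 75 × 0.038 = 2.85 mA.
Collector loop: V_CE = V_CC − I_C·R_C = 22 − 2.85×1.5 = 17.7 V.
Since V_CE = 17.7 V > V_CE(sat) ≈ 0.2 V, the transistor is in the active region as assumed.

V_CE ≈ 18 V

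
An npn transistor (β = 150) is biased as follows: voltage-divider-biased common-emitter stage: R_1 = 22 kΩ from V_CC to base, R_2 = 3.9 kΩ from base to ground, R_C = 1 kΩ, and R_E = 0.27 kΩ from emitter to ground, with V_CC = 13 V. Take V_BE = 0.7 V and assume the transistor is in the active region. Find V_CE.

V_CE ≈ 7.6 V

Thevenize the base divider: V_Th = V_CC·R_2/(R_1+R_2) = 13×3.9/25.9 = 1.96 V, R_Th = R_1‖R_2 = 3.31 kΩ.
Base-emitter loop: V_Th = I_B·R_Th + V_BE + (β+1)I_B·R_E, so I_B = (1.96 − 0.7) / (3.31 + 151×0.27) = 0.0285 mA.
I_C = β·I_B = 150×0.0285 = 4.28 mA, and I_E = (β+1)I_B = 4.31 mA.
V_CE = V_CC − I_C·R_C − I_E·R_E = 13 − 4.28×1 − 4.31×0.27 = 7.56 V.
V_CE = 7.56 V > 0.2 V confirms active-region operation.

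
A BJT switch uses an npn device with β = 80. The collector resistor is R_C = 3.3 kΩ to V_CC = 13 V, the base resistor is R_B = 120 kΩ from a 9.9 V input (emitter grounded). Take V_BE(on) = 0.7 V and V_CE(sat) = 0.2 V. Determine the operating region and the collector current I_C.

Assume active: I_B = (9.9 − 0.7)/120 = 0.0767 mA, giving I_C = β·I_B = 6.13 mA.
But then V_CE = 13 − 6.13×3.3 = -7.24 V < V_CE(sat) = 0.2 V — impossible in the active region.
So the transistor is saturated. With V_CE = 0.2 V, I_C = (V_CC − 0.2)/R_C = 12.8/3.3 = 3.88 mA.
Check: β·I_B = 6.13 mA > I_C = 3.88 mA, confirming saturation.

saturation; I_C ≈ 3.9 mA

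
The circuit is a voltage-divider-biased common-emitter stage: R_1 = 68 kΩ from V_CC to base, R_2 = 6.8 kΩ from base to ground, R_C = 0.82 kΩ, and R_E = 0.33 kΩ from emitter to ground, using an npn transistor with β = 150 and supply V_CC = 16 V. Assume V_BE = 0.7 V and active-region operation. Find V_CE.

Thevenize the base divider: V_Th = V_CC·R_2/(R_1+R_2) = 16×6.8/74.8 = 1.45 V, R_Th = R_1‖R_2 = 6.18 kΩ.
Base-emitter loop: V_Th = I_B·R_Th + V_BE + (β+1)I_B·R_E, so I_B = (1.45 − 0.7) / (6.18 + 151×0.33) = 0.0135 mA.
I_C = β·I_B = 150×0.0135 = 2.02 mA, and I_E = (β+1)I_B = 2.03 mA.
V_CE = V_CC − I_C·R_C − I_E·R_E = 16 − 2.02×0.82 − 2.03×0.33 = 13.7 V.
V_CE = 13.7 V > 0.2 V confirms active-region operation.

V_CE ≈ 14 V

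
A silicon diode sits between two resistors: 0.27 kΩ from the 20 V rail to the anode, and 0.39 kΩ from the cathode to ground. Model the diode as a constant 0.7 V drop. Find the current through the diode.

The two resistors are in series with the diode, so KVL gives 20 = I·0.27 + 0.7 + I·0.39.
I = (20 − 0.7) / (0.27 + 0.39) kΩ = 19.3 / 0.66 = 29.2 mA.

I ≈ 29 mA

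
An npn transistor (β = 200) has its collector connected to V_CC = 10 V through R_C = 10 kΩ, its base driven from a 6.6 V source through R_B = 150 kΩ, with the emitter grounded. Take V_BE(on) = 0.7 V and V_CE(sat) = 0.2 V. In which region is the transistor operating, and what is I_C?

Assume active: I_B = (6.6 − 0.7)/150 = 0.0393 mA, giving I_C = β·I_B = 7.87 mA.
But then V_CE = 10 − 7.87×10 = -68.7 V < V_CE(sat) = 0.2 V — impossible in the active region.
So the transistor is saturated. With V_CE = 0.2 V, I_C = (V_CC − 0.2)/R_C = 9.8/10 = 0.98 mA.
Check: β·I_B = 7.87 mA > I_C = 0.98 mA, confirming saturation.

saturation; I_C ≈ 0.98 mA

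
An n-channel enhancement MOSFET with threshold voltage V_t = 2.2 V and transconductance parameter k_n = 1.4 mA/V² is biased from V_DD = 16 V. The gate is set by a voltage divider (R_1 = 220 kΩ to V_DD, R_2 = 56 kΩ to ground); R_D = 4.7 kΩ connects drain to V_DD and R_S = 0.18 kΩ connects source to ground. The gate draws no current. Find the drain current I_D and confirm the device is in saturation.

V_G = V_DD·R_2/(R_1+R_2) = 16×56/276 = 3.25 V.
Assume saturation: I_D = (k_n/2)(V_GS − V_t)² with V_GS = V_G − I_D·R_S = 3.25 − 0.18·I_D.
Substituting gives 0.0227·I_D² − 1.26·I_D + 0.766 = 0, with roots I_D = 0.613 or 55.1 mA.
The root I_D = 55.1 mA gives V_GS = -6.67 V ≤ V_t, so take I_D = 0.613 mA.
Then V_GS = 3.14 V and V_DS = V_DD − I_D(R_D+R_S) = 16 − 0.613×4.88 = 13 V.
Saturation requires V_DS ≥ V_GS − V_t = 0.936 V; 13 ≥ 0.936 ✓.

I_D ≈ 0.61 mA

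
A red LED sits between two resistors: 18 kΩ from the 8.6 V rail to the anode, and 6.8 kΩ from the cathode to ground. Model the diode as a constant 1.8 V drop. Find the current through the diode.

I ≈ 0.27 mA

The two resistors are in series with the diode, so KVL gives 8.6 = I·18 + 1.8 + I·6.8.
I = (8.6 − 1.8) / (18 + 6.8) kΩ = 6.8 / 24.8 = 0.274 mA.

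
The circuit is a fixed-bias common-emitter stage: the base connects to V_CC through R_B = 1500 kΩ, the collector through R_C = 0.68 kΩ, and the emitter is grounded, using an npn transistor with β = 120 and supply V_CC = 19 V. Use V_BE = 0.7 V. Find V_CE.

Base loop: V_CC = I_B·R_B + V_BE, so I_B = (19 − 0.7)/1500 kΩ = 0.0122 mA.
In the active region I_C = β·I_B = 120 × 0.0122 = 1.46 mA.
Collector loop: V_CE = V_CC − I_C·R_C = 19 − 1.46×0.68 = 18 V.
Since V_CE = 18 V > V_CE(sat) ≈ 0.2 V, the transistor is in the active region as assumed.

V_CE ≈ 18 V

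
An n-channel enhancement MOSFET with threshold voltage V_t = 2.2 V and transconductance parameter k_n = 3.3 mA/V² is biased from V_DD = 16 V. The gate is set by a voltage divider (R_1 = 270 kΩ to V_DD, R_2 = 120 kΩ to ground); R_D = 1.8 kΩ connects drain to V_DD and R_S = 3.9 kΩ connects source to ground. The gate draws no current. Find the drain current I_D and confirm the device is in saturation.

I_D ≈ 0.55 mA

V_G = V_DD·R_2/(R_1+R_2) = 16×120/390 = 4.92 V.
Assume saturation: I_D = (k_n/2)(V_GS − V_t)² with V_GS = V_G − I_D·R_S = 4.92 − 3.9·I_D.
Substituting gives 25.1·I_D² − 36·I_D + 12.2 = 0, with roots I_D = 0.55 or 0.886 mA.
The root I_D = 0.886 mA gives V_GS = 1.47 V ≤ V_t, so take I_D = 0.55 mA.
Then V_GS = 2.78 V and V_DS = V_DD − I_D(R_D+R_S) = 16 − 0.55×5.7 = 12.9 V.
Saturation requires V_DS ≥ V_GS − V_t = 0.577 V; 12.9 ≥ 0.577 ✓.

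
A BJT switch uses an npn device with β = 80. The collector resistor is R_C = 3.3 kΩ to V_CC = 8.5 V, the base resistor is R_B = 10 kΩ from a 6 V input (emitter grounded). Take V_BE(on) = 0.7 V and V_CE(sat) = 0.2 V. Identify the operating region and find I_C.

saturation; I_C ≈ 2.5 mA

Assume active: I_B = (6 − 0.7)/10 = 0.53 mA, giving I_C = β·I_B = 42.4 mA.
But then V_CE = 8.5 − 42.4×3.3 = -131 V < V_CE(sat) = 0.2 V — impossible in the active region.
So the transistor is saturated. With V_CE = 0.2 V, I_C = (V_CC − 0.2)/R_C = 8.3/3.3 = 2.52 mA.
Check: β·I_B = 42.4 mA > I_C = 2.52 mA, confirming saturation.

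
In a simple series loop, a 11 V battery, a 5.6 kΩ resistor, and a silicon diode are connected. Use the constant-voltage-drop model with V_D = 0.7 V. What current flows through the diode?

I ≈ 1.8 mA

KVL around the loop: 11 = V_D + I·R = 0.7 + I × 5.6 kΩ.
So I = (11 − 0.7) / 5.6 kΩ = 10.3 / 5.6 = 1.84 mA.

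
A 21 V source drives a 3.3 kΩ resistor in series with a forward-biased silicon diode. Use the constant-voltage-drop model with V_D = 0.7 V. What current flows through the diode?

I ≈ 6.2 mA

KVL around the loop: 21 = V_D + I·R = 0.7 + I × 3.3 kΩ.
So I = (21 − 0.7) / 3.3 kΩ = 20.3 / 3.3 = 6.15 mA.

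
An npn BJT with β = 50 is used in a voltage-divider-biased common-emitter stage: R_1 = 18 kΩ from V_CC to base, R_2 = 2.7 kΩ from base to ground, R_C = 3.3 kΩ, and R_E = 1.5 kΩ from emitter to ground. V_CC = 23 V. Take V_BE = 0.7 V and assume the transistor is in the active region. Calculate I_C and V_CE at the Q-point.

Thevenize the base divider: V_Th = V_CC·R_2/(R_1+R_2) = 23×2.7/20.7 = 3 V, R_Th = R_1‖R_2 = 2.35 kΩ.
Base-emitter loop: V_Th = I_B·R_Th + V_BE + (β+1)I_B·R_E, so I_B = (3 − 0.7) / (2.35 + 51×1.5) = 0.0292 mA.
I_C = β·I_B = 50×0.0292 = 1.46 mA, and I_E = (β+1)I_B = 1.49 mA.
V_CE = V_CC − I_C·R_C − I_E·R_E = 23 − 1.46×3.3 − 1.49×1.5 = 16 V.
V_CE = 16 V > 0.2 V confirms active-region operation.

I_C ≈ 1.5 mA, V_CE ≈ 16 V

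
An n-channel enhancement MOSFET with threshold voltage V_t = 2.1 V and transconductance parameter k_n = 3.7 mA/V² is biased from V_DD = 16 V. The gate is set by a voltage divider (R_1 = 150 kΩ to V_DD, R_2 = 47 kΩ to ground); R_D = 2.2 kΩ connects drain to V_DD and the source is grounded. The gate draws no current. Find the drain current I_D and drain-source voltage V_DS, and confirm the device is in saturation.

V_G = V_DD·R_2/(R_1+R_2) = 16×47/197 = 3.82 V. With the source grounded, V_GS = V_G = 3.82 V.
Assume saturation: I_D = (k_n/2)(V_GS − V_t)² = (3.7/2)×(3.82 − 2.1)² = 1.85×1.72² = 5.46 mA.
V_DS = V_DD − I_D·R_D = 16 − 5.46×2.2 = 4 V.
Saturation requires V_DS ≥ V_GS − V_t = 1.72 V; 4 ≥ 1.72 ✓.

I_D ≈ 5.5 mA, V_DS ≈ 4 V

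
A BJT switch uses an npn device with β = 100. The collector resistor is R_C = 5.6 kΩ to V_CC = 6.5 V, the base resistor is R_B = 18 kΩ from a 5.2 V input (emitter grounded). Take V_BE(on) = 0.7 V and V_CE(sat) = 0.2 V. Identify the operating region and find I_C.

Assume active: I_B = (5.2 − 0.7)/18 = 0.25 mA, giving I_C = β·I_B = 25 mA.
But then V_CE = 6.5 − 25×5.6 = -134 V < V_CE(sat) = 0.2 V — impossible in the active region.
So the transistor is saturated. With V_CE = 0.2 V, I_C = (V_CC − 0.2)/R_C = 6.3/5.6 = 1.12 mA.
Check: β·I_B = 25 mA > I_C = 1.12 mA, confirming saturation.

saturation; I_C ≈ 1.1 mA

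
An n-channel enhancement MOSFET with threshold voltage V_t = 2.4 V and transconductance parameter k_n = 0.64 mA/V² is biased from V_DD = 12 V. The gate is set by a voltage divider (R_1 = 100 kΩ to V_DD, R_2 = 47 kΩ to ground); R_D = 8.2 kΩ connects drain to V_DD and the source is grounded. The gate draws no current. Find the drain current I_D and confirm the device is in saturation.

V_G = V_DD·R_2/(R_1+R_2) = 12×47/147 = 3.84 V. With the source grounded, V_GS = V_G = 3.84 V.
Assume saturation: I_D = (k_n/2)(V_GS − V_t)² = (0.64/2)×(3.84 − 2.4)² = 0.32×1.44² = 0.661 mA.
V_DS = V_DD − I_D·R_D = 12 − 0.661×8.2 = 6.58 V.
Saturation requires V_DS ≥ V_GS − V_t = 1.44 V; 6.58 ≥ 1.44 ✓.

I_D ≈ 0.66 mA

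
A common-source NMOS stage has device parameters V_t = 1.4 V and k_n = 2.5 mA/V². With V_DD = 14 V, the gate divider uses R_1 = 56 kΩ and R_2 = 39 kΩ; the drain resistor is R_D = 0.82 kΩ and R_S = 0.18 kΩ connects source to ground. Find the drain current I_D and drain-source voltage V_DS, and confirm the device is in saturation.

V_G = V_DD·R_2/(R_1+R_2) = 14×39/95 = 5.75 V.
Assume saturation: I_D = (k_n/2)(V_GS − V_t)² with V_GS = V_G − I_D·R_S = 5.75 − 0.18·I_D.
Substituting gives 0.0405·I_D² − 2.96·I_D + 23.6 = 0, with roots I_D = 9.13 or 63.9 mA.
The root I_D = 63.9 mA gives V_GS = -5.75 V ≤ V_t, so take I_D = 9.13 mA.
Then V_GS = 4.1 V and V_DS = V_DD − I_D(R_D+R_S) = 14 − 9.13×1 = 4.87 V.
Saturation requires V_DS ≥ V_GS − V_t = 2.7 V; 4.87 ≥ 2.7 ✓.

I_D ≈ 9.1 mA, V_DS ≈ 4.9 V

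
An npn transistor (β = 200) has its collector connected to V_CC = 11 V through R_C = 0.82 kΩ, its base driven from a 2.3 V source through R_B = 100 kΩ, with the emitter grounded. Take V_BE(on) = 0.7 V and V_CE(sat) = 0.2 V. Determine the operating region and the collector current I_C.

active; I_C ≈ 3.2 mA

Assume active. Base-emitter loop: I_B = (V_BB − V_BE)/R_B = (2.3 − 0.7)/100 = 0.016 mA.
I_C = β·I_B = 200×0.016 = 3.2 mA.
V_CE = V_CC − I_C·R_C = 11 − 3.2×0.82 = 8.38 V > V_CE(sat), so the active-region assumption holds.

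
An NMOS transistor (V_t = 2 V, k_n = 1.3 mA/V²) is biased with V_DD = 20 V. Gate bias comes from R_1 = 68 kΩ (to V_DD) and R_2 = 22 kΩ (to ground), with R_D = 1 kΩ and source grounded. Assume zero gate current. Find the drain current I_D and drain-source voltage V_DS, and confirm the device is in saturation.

V_G = V_DD·R_2/(R_1+R_2) = 20×22/90 = 4.89 V. With the source grounded, V_GS = V_G = 4.89 V.
Assume saturation: I_D = (k_n/2)(V_GS − V_t)² = (1.3/2)×(4.89 − 2)² = 0.65×2.89² = 5.42 mA.
V_DS = V_DD − I_D·R_D = 20 − 5.42×1 = 14.6 V.
Saturation requires V_DS ≥ V_GS − V_t = 2.89 V; 14.6 ≥ 2.89 ✓.

I_D ≈ 5.4 mA, V_DS ≈ 15 V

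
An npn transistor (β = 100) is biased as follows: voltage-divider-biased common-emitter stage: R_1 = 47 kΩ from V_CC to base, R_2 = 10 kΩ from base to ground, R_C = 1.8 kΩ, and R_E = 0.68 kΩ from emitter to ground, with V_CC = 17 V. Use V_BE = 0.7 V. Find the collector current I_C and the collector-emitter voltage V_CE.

I_C ≈ 3 mA, V_CE ≈ 9.6 V

Thevenize the base divider: V_Th = V_CC·R_2/(R_1+R_2) = 17×10/57 = 2.98 V, R_Th = R_1‖R_2 = 8.25 kΩ.
Base-emitter loop: V_Th = I_B·R_Th + V_BE + (β+1)I_B·R_E, so I_B = (2.98 − 0.7) / (8.25 + 101×0.68) = 0.0297 mA.
I_C = β·I_B = 100×0.0297 = 2.97 mA, and I_E = (β+1)I_B = 3 mA.
V_CE = V_CC − I_C·R_C − I_E·R_E = 17 − 2.97×1.8 − 3×0.68 = 9.62 V.
V_CE = 9.62 V > 0.2 V confirms active-region operation.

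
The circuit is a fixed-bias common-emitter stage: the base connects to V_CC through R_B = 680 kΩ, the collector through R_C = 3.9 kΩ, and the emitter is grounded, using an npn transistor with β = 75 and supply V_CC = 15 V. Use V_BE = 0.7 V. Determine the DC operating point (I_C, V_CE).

Base loop: V_CC = I_B·R_B + V_BE, so I_B = (15 − 0.7)/680 kΩ = 0.021 mA.
In the active region I_C = β·I_B = 75 × 0.021 = 1.58 mA.
Collector loop: V_CE = V_CC − I_C·R_C = 15 − 1.58×3.9 = 8.85 V.
Since V_CE = 8.85 V > V_CE(sat) ≈ 0.2 V, the transistor is in the active region as assumed.

I_C ≈ 1.6 mA, V_CE ≈ 8.8 V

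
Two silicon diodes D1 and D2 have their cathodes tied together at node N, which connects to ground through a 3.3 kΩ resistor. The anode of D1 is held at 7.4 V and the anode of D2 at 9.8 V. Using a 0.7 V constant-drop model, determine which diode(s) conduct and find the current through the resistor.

Only D2 conducts; I_R ≈ 2.8 mA

Assume both conduct. Then node N would need to be at both 7.4−0.7 = 6.7 V and 9.8−0.7 = 9.1 V, which is impossible.
Assume only D2 conducts: V_N = 9.8 − 0.7 = 9.1 V, so I_R = 9.1/3.3 = 2.76 mA.
Check D1: its anode-to-cathode voltage is 7.4 − 9.1 = -1.7 V < 0.7 V, so it is off. The assumption is consistent.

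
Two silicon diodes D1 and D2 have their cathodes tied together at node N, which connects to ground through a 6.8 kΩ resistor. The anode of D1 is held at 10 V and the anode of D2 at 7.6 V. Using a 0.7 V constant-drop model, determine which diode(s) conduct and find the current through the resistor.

Assume both conduct. Then node N would need to be at both 10−0.7 = 9.3 V and 7.6−0.7 = 6.9 V, which is impossible.
Assume only D1 conducts: V_N = 10 − 0.7 = 9.3 V, so I_R = 9.3/6.8 = 1.37 mA.
Check D2: its anode-to-cathode voltage is 7.6 − 9.3 = -1.7 V < 0.7 V, so it is off. The assumption is consistent.

Only D1 conducts; I_R ≈ 1.4 mA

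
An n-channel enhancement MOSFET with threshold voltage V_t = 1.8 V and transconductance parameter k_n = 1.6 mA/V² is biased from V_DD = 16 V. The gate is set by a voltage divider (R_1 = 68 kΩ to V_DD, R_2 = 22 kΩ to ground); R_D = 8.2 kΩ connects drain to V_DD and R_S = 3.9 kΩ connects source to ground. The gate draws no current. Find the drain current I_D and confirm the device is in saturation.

I_D ≈ 0.37 mA

V_G = V_DD·R_2/(R_1+R_2) = 16×22/90 = 3.91 V.
Assume saturation: I_D = (k_n/2)(V_GS − V_t)² with V_GS = V_G − I_D·R_S = 3.91 − 3.9·I_D.
Substituting gives 12.2·I_D² − 14.2·I_D + 3.57 = 0, with roots I_D = 0.368 or 0.797 mA.
The root I_D = 0.797 mA gives V_GS = 0.802 V ≤ V_t, so take I_D = 0.368 mA.
Then V_GS = 2.48 V and V_DS = V_DD − I_D(R_D+R_S) = 16 − 0.368×12.1 = 11.6 V.
Saturation requires V_DS ≥ V_GS − V_t = 0.678 V; 11.6 ≥ 0.678 ✓.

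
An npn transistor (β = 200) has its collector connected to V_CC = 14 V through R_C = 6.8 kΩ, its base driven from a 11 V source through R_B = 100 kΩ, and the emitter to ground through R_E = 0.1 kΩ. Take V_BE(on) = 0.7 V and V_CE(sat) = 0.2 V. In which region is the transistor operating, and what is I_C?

saturation; I_C ≈ 2 mA

Assume active: I_B = (11 − 0.7)/(100 + 201×0.1) = 0.0858 mA, I_C = β·I_B = 17.2 mA.
Then V_CE = 14 − 17.2×6.8 − 17.2×0.1 = -104 V < 0.2 V — the active assumption fails.
Re-solve with V_CE = 0.2 V. KCL at the emitter: V_E/R_E = (V_BB−0.7−V_E)/R_B + (V_CC−0.2−V_E)/R_C, giving V_E = 0.21 V.
I_C = (V_CC − 0.2 − V_E)/R_C = (13.8 − 0.21)/6.8 = 2 mA.
Check: I_B = (10.3 − 0.21)/100 = 0.101 mA, and β·I_B = 20.2 mA > I_C, confirming saturation.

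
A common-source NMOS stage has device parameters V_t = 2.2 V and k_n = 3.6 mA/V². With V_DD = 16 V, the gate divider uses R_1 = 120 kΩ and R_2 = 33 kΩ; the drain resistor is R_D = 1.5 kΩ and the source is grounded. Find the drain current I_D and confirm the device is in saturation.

I_D ≈ 2.8 mA

V_G = V_DD·R_2/(R_1+R_2) = 16×33/153 = 3.45 V. With the source grounded, V_GS = V_G = 3.45 V.
Assume saturation: I_D = (k_n/2)(V_GS − V_t)² = (3.6/2)×(3.45 − 2.2)² = 1.8×1.25² = 2.82 mA.
V_DS = V_DD − I_D·R_D = 16 − 2.82×1.5 = 11.8 V.
Saturation requires V_DS ≥ V_GS − V_t = 1.25 V; 11.8 ≥ 1.25 ✓.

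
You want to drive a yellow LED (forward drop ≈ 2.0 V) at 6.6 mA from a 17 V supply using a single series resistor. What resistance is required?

The resistor drops V_S − V_D = 17 − 2.0 = 15 V at 6.6 mA.
R = 15 V / 6.6 mA = 2.27 kΩ.

R ≈ 2.3 kΩ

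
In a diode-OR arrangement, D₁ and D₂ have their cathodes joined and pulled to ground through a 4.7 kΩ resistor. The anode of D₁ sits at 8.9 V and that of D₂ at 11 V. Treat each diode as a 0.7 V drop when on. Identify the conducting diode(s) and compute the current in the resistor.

Assume both conduct. Then node N would need to be at both 8.9−0.7 = 8.2 V and 11−0.7 = 10.3 V, which is impossible.
Assume only D₂ conducts: V_N = 11 − 0.7 = 10.3 V, so I_R = 10.3/4.7 = 2.19 mA.
Check D₁: its anode-to-cathode voltage is 8.9 − 10.3 = -1.4 V < 0.7 V, so it is off. The assumption is consistent.

Only D₂ conducts; I_R ≈ 2.2 mA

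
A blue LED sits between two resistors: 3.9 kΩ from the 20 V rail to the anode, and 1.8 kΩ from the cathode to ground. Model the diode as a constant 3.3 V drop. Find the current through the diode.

I ≈ 2.9 mA

The two resistors are in series with the diode, so KVL gives 20 = I·3.9 + 3.3 + I·1.8.
I = (20 − 3.3) / (3.9 + 1.8) kΩ = 16.7 / 5.7 = 2.93 mA.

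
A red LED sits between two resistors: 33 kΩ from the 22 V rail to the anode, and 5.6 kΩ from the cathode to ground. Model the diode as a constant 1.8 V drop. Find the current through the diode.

I ≈ 0.52 mA

The two resistors are in series with the diode, so KVL gives 22 = I·33 + 1.8 + I·5.6.
I = (22 − 1.8) / (33 + 5.6) kΩ = 20.2 / 38.6 = 0.523 mA.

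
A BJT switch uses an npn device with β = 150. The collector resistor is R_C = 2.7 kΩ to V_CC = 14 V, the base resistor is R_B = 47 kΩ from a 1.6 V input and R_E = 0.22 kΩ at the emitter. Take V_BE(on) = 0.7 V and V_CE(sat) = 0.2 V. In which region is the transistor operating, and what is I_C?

active; I_C ≈ 1.7 mA

Assume active. Base-emitter loop: I_B = (V_BB − V_BE)/(R_B + (β+1)R_E) = (1.6 − 0.7)/(47 + 151×0.22) = 0.0112 mA.
I_C = β·I_B = 150×0.0112 = 1.68 mA.
V_CE = V_CC − I_C·R_C − I_E·R_E = 14 − 1.68×2.7 − 1.69×0.22 = 9.08 V > V_CE(sat), so the active-region assumption holds.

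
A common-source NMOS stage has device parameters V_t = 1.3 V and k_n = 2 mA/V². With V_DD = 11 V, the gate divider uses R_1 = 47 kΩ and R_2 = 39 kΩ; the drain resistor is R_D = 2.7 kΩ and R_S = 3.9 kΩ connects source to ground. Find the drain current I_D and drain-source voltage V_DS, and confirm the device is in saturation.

I_D ≈ 0.73 mA, V_DS ≈ 6.2 V

V_G = V_DD·R_2/(R_1+R_2) = 11×39/86 = 4.99 V.
Assume saturation: I_D = (k_n/2)(V_GS − V_t)² with V_GS = V_G − I_D·R_S = 4.99 − 3.9·I_D.
Substituting gives 15.2·I_D² − 29.8·I_D + 13.6 = 0, with roots I_D = 0.727 or 1.23 mA.
The root I_D = 1.23 mA gives V_GS = 0.191 V ≤ V_t, so take I_D = 0.727 mA.
Then V_GS = 2.15 V and V_DS = V_DD − I_D(R_D+R_S) = 11 − 0.727×6.6 = 6.2 V.
Saturation requires V_DS ≥ V_GS − V_t = 0.853 V; 6.2 ≥ 0.853 ✓.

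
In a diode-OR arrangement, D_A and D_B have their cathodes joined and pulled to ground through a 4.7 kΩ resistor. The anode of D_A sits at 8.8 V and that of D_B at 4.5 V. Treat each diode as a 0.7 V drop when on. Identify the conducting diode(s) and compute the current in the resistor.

Assume both conduct. Then node N would need to be at both 8.8−0.7 = 8.1 V and 4.5−0.7 = 3.8 V, which is impossible.
Assume only D_A conducts: V_N = 8.8 − 0.7 = 8.1 V, so I_R = 8.1/4.7 = 1.72 mA.
Check D_B: its anode-to-cathode voltage is 4.5 − 8.1 = -3.6 V < 0.7 V, so it is off. The assumption is consistent.

Only D_A conducts; I_R ≈ 1.7 mA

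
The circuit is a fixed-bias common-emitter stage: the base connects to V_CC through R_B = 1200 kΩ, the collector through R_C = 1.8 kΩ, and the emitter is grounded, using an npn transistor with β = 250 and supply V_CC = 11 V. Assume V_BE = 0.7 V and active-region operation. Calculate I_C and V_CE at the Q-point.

I_C ≈ 2.1 mA, V_CE ≈ 7.1 V

Base loop: V_CC = I_B·R_B + V_BE, so I_B = (11 − 0.7)/1200 kΩ = 0.00858 mA.
In the active region I_C = β·I_B = 250 × 0.00858 = 2.15 mA.
Collector loop: V_CE = V_CC − I_C·R_C = 11 − 2.15×1.8 = 7.14 V.
Since V_CE = 7.14 V > V_CE(sat) ≈ 0.2 V, the transistor is in the active region as assumed.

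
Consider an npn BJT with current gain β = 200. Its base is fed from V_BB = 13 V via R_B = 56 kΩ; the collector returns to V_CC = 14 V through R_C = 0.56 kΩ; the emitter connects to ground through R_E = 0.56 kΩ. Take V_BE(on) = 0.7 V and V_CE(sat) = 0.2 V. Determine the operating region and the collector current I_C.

Assume active: I_B = (13 − 0.7)/(56 + 201×0.56) = 0.073 mA, I_C = β·I_B = 14.6 mA.
Then V_CE = 14 − 14.6×0.56 − 14.7×0.56 = -2.39 V < 0.2 V — the active assumption fails.
Re-solve with V_CE = 0.2 V. KCL at the emitter: V_E/R_E = (V_BB−0.7−V_E)/R_B + (V_CC−0.2−V_E)/R_C, giving V_E = 6.93 V.
I_C = (V_CC − 0.2 − V_E)/R_C = (13.8 − 6.93)/0.56 = 12.3 mA.
Check: I_B = (12.3 − 6.93)/56 = 0.0959 mA, and β·I_B = 19.2 mA > I_C, confirming saturation.

saturation; I_C ≈ 12 mA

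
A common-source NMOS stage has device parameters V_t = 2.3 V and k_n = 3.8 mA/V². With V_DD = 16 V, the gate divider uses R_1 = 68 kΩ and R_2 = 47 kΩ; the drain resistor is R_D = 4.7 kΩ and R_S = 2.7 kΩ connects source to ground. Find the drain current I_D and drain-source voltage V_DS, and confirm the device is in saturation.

I_D ≈ 1.3 mA, V_DS ≈ 6.6 V

V_G = V_DD·R_2/(R_1+R_2) = 16×47/115 = 6.54 V.
Assume saturation: I_D = (k_n/2)(V_GS − V_t)² with V_GS = V_G − I_D·R_S = 6.54 − 2.7·I_D.
Substituting gives 13.9·I_D² − 44.5·I_D + 34.1 = 0, with roots I_D = 1.27 or 1.94 mA.
The root I_D = 1.94 mA gives V_GS = 1.29 V ≤ V_t, so take I_D = 1.27 mA.
Then V_GS = 3.12 V and V_DS = V_DD − I_D(R_D+R_S) = 16 − 1.27×7.4 = 6.62 V.
Saturation requires V_DS ≥ V_GS − V_t = 0.817 V; 6.62 ≥ 0.817 ✓.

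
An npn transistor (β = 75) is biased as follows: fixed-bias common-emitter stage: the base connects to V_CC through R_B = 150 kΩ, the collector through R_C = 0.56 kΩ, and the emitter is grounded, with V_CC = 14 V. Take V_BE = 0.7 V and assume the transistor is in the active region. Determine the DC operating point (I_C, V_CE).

Base loop: V_CC = I_B·R_B + V_BE, so I_B = (14 − 0.7)/150 kΩ = 0.0887 mA.
In the active region I_C = β·I_B = 75 × 0.0887 = 6.65 mA.
Collector loop: V_CE = V_CC − I_C·R_C = 14 − 6.65×0.56 = 10.3 V.
Since V_CE = 10.3 V > V_CE(sat) ≈ 0.2 V, the transistor is in the active region as assumed.

I_C ≈ 6.7 mA, V_CE ≈ 10 V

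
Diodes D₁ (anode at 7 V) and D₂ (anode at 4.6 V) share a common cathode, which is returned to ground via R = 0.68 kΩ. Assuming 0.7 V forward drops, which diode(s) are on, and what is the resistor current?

Only D₁ conducts; I_R ≈ 9.3 mA

Assume both conduct. Then node N would need to be at both 7−0.7 = 6.3 V and 4.6−0.7 = 3.9 V, which is impossible.
Assume only D₁ conducts: V_N = 7 − 0.7 = 6.3 V, so I_R = 6.3/0.68 = 9.26 mA.
Check D₂: its anode-to-cathode voltage is 4.6 − 6.3 = -1.7 V < 0.7 V, so it is off. The assumption is consistent.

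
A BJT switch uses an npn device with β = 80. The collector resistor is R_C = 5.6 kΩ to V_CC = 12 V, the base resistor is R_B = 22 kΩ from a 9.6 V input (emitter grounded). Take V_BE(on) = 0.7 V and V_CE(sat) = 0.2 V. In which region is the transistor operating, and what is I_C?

Assume active: I_B = (9.6 − 0.7)/22 = 0.405 mA, giving I_C = β·I_B = 32.4 mA.
But then V_CE = 12 − 32.4×5.6 = -169 V < V_CE(sat) = 0.2 V — impossible in the active region.
So the transistor is saturated. With V_CE = 0.2 V, I_C = (V_CC − 0.2)/R_C = 11.8/5.6 = 2.11 mA.
Check: β·I_B = 32.4 mA > I_C = 2.11 mA, confirming saturation.

saturation; I_C ≈ 2.1 mA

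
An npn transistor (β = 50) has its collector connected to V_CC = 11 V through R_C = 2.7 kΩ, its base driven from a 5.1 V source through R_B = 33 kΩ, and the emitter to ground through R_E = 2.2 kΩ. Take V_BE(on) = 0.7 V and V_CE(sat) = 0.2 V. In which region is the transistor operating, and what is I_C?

Assume active. Base-emitter loop: I_B = (V_BB − V_BE)/(R_B + (β+1)R_E) = (5.1 − 0.7)/(33 + 51×2.2) = 0.0303 mA.
I_C = β·I_B = 50×0.0303 = 1.52 mA.
V_CE = V_CC − I_C·R_C − I_E·R_E = 11 − 1.52×2.7 − 1.55×2.2 = 3.51 V > V_CE(sat), so the active-region assumption holds.

active; I_C ≈ 1.5 mA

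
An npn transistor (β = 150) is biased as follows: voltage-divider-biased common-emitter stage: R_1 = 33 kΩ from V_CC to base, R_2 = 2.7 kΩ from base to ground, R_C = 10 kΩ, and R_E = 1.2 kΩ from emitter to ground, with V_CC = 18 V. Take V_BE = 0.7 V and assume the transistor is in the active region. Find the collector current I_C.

I_C ≈ 0.54 mA

Thevenize the base divider: V_Th = V_CC·R_2/(R_1+R_2) = 18×2.7/35.7 = 1.36 V, R_Th = R_1‖R_2 = 2.5 kΩ.
Base-emitter loop: V_Th = I_B·R_Th + V_BE + (β+1)I_B·R_E, so I_B = (1.36 − 0.7) / (2.5 + 151×1.2) = 0.0036 mA.
I_C = β·I_B = 150×0.0036 = 0.54 mA, and I_E = (β+1)I_B = 0.544 mA.
V_CE = V_CC − I_C·R_C − I_E·R_E = 18 − 0.54×10 − 0.544×1.2 = 11.9 V.
V_CE = 11.9 V > 0.2 V confirms active-region operation.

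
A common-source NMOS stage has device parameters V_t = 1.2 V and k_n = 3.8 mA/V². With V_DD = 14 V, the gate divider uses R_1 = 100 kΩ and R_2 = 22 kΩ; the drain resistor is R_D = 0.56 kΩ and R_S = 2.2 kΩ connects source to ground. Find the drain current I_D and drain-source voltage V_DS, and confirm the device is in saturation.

I_D ≈ 0.39 mA, V_DS ≈ 13 V

V_G = V_DD·R_2/(R_1+R_2) = 14×22/122 = 2.52 V.
Assume saturation: I_D = (k_n/2)(V_GS − V_t)² with V_GS = V_G − I_D·R_S = 2.52 − 2.2·I_D.
Substituting gives 9.2·I_D² − 12.1·I_D + 3.33 = 0, with roots I_D = 0.395 or 0.918 mA.
The root I_D = 0.918 mA gives V_GS = 0.505 V ≤ V_t, so take I_D = 0.395 mA.
Then V_GS = 1.66 V and V_DS = V_DD − I_D(R_D+R_S) = 14 − 0.395×2.76 = 12.9 V.
Saturation requires V_DS ≥ V_GS − V_t = 0.456 V; 12.9 ≥ 0.456 ✓.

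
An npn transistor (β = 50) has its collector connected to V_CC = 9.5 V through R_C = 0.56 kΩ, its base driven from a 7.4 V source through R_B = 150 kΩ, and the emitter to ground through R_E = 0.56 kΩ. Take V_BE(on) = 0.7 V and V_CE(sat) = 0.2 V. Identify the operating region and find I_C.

active; I_C ≈ 1.9 mA

Assume active. Base-emitter loop: I_B = (V_BB − V_BE)/(R_B + (β+1)R_E) = (7.4 − 0.7)/(150 + 51×0.56) = 0.0375 mA.
I_C = β·I_B = 50×0.0375 = 1.88 mA.
V_CE = V_CC − I_C·R_C − I_E·R_E = 9.5 − 1.88×0.56 − 1.91×0.56 = 7.38 V > V_CE(sat), so the active-region assumption holds.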